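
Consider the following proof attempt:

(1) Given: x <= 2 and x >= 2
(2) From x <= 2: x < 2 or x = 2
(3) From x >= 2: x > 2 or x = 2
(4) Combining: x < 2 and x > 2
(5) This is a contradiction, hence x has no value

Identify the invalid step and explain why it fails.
Step 4: Combining: x < 2 and x > 2

Step 4 incorrectly combines the conditions. From x <= 2 and x >= 2, the intersection is x = 2. The error treats the 'or' cases as 'and' requirements. The correct conclusion is that x = 2 is the unique solution, not that no solution exists.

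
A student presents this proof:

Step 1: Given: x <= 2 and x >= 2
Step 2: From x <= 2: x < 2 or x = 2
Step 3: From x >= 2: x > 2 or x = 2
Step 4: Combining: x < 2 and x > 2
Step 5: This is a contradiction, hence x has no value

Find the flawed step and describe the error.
Step 4: Combining: x < 2 and x > 2

Step 4 incorrectly combines the conditions. From x <= 2 and x >= 2, the intersection is x = 2. The error treats the 'or' cases as 'and' requirements. The correct conclusion is that x = 2 is the unique solution, not that no solution exists.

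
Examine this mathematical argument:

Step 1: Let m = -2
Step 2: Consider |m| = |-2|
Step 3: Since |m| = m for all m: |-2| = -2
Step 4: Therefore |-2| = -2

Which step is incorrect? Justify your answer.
Step 3: Since |m| = m for all m: |-2| = -2

Step 3 incorrectly states that |m| = m for all m. The correct definition is |m| = m when m >= 0, and |m| = -m when m < 0. Since -2 < 0, we have |-2| = -(-2) = 2, not -2.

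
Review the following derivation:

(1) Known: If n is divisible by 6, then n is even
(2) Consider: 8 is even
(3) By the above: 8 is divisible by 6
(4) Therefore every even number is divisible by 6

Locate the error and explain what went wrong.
Step 3: By the above: 8 is divisible by 6

Step 3 commits the fallacy of affirming the consequent. The known fact 'divisible by 6 → even' does NOT imply 'even → divisible by 6'. That would be the converse, which is false. For example, 8 is even but 8 ÷ 6 = 1.33, which is not an integer.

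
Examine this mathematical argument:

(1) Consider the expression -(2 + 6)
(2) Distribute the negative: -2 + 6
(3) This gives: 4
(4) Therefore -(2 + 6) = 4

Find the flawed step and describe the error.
Step 2: Distribute the negative: -2 + 6

Step 2 incorrectly distributes the negative sign. The correct distribution is -(2 + 6) = -2 - 6 = -8. The negative must be applied to both terms, not just the first. The error treats -(2 + 6) as -2 + 6, which equals 4 instead of -8.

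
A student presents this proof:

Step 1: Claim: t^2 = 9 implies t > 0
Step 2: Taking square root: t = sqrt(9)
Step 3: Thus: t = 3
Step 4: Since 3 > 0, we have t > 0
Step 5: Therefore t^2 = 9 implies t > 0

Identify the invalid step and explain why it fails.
Step 2: Taking square root: t = sqrt(9)

Step 2 takes the square root and assumes the positive root only. The equation t^2 = 9 actually has two solutions: t = 3 and t = -3. The proof silently assumes t > 0 without justification, then uses this assumption to conclude t > 0, which is circular. The counterexample t = -3 shows the claim is false.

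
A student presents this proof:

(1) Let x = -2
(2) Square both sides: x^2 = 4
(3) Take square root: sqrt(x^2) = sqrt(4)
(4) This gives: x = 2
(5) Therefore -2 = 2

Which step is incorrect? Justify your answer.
Step 4: This gives: x = 2

Step 4 incorrectly states that sqrt(x^2) = x. The correct identity is sqrt(x^2) = |x|. Since x = -2 < 0, we have sqrt(x^2) = |-2| = 2, not x = -2.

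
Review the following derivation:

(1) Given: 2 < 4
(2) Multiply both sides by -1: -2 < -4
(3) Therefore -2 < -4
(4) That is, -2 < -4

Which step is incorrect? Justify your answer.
Step 2: Multiply both sides by -1: -2 < -4

Step 2 multiplies both sides by -1 but fails to reverse the inequality sign. When multiplying (or dividing) an inequality by a negative number, the direction must be reversed. Since 2 < 4, we should get -2 > -4, i.e., -2 > -4.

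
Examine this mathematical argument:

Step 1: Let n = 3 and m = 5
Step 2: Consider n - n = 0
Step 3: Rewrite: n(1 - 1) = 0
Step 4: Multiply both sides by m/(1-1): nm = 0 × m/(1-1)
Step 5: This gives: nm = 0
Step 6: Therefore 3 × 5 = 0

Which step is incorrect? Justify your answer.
Step 4: Multiply both sides by m/(1-1): nm = 0 × m/(1-1)

Step 4 multiplies both sides by m/(1-1). However, 1-1 = 0, so this is multiplication by m/0, which is undefined. We cannot multiply by an undefined expression.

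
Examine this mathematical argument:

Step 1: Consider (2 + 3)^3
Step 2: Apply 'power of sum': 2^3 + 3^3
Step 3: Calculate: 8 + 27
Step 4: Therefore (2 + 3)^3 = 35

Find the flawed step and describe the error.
Step 2: Apply 'power of sum': 2^3 + 3^3

Step 2 incorrectly applies a non-existent rule '(a+b)^n = a^n + b^n'. This is false in general. The correct expansion uses the binomial theorem. The actual value is (2 + 3)^3 = 5^3 = 125, not 35.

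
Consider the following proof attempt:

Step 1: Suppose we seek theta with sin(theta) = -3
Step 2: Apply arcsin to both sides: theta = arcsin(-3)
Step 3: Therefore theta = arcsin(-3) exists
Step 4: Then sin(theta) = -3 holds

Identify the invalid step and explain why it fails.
Step 2: Apply arcsin to both sides: theta = arcsin(-3)

Step 2 applies arcsin to -3. However, arcsin(x) is only defined for x in [-1, 1] because sin(theta) can only produce values in that range. Since |-3| > 1, arcsin(-3) is undefined. There is no angle whose sine equals -3.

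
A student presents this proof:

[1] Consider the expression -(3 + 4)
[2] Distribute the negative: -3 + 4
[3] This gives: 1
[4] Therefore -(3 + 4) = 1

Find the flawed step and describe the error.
Step 2: Distribute the negative: -3 + 4

Step 2 incorrectly distributes the negative sign. The correct distribution is -(3 + 4) = -3 - 4 = -7. The negative must be applied to both terms, not just the first. The error treats -(3 + 4) as -3 + 4, which equals 1 instead of -7.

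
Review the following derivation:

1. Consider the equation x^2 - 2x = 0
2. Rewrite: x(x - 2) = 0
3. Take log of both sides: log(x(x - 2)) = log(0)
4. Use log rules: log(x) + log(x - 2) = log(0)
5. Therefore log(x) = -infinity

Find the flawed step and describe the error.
Step 3: Take log of both sides: log(x(x - 2)) = log(0)

Step 3 takes the logarithm of both sides, resulting in log(0) on the right side. The logarithm is only defined for positive numbers; log(0) is undefined (approaches negative infinity). This operation is invalid.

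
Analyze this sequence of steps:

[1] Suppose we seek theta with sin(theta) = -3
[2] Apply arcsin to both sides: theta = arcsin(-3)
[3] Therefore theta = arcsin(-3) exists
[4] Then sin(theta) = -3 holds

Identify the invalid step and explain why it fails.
Step 2: Apply arcsin to both sides: theta = arcsin(-3)

Step 2 applies arcsin to -3. However, arcsin(x) is only defined for x in [-1, 1] because sin(theta) can only produce values in that range. Since |-3| > 1, arcsin(-3) is undefined. There is no angle whose sine equals -3.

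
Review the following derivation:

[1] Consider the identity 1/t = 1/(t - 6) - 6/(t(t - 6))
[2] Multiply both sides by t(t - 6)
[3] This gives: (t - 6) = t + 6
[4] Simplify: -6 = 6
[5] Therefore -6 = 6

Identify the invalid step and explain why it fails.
Step 3: This gives: (t - 6) = t + 6

Step 3 makes a sign error when clearing denominators. Multiplying -6/(t(t - 6)) by t(t - 6) gives -6, not +6. The correct result is (t - 6) = t - 6, which is trivially true, not (t - 6) = t + 6. (Step 1 is a valid identity: 1/(t - 6) - 6/(t(t - 6)) = (t - 6)/(t(t - 6)) = 1/t.)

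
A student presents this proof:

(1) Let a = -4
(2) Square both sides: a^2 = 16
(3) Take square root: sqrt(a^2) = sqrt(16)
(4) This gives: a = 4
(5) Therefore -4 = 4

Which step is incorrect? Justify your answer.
Step 4: This gives: a = 4

Step 4 incorrectly states that sqrt(a^2) = a. The correct identity is sqrt(a^2) = |a|. Since a = -4 < 0, we have sqrt(a^2) = |-4| = 4, not a = -4.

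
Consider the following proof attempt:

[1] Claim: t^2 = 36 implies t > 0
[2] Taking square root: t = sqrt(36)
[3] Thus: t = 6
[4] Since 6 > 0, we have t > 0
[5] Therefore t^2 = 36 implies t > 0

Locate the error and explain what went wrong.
Step 2: Taking square root: t = sqrt(36)

Step 2 takes the square root and assumes the positive root only. The equation t^2 = 36 actually has two solutions: t = 6 and t = -6. The proof silently assumes t > 0 without justification, then uses this assumption to conclude t > 0, which is circular. The counterexample t = -6 shows the claim is false.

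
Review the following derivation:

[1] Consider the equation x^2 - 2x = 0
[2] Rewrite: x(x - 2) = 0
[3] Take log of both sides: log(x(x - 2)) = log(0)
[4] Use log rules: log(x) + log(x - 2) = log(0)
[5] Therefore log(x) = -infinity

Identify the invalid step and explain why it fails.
Step 3: Take log of both sides: log(x(x - 2)) = log(0)

Step 3 takes the logarithm of both sides, resulting in log(0) on the right side. The logarithm is only defined for positive numbers; log(0) is undefined (approaches negative infinity). This operation is invalid.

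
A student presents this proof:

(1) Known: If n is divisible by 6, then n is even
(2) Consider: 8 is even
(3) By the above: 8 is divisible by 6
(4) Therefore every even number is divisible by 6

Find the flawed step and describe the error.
Step 3: By the above: 8 is divisible by 6

Step 3 commits the fallacy of affirming the consequent. The known fact 'divisible by 6 → even' does NOT imply 'even → divisible by 6'. That would be the converse, which is false. For example, 8 is even but 8 ÷ 6 = 1.33, which is not an integer.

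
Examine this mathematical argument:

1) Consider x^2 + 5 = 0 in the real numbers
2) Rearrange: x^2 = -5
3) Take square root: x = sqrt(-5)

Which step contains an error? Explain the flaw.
Step 3: Take square root: x = sqrt(-5)

Step 3 takes the square root of -5, which is negative. In the real number system, the square root of a negative number is undefined. The equation x^2 + 5 = 0 has no real solutions. Square roots of negative numbers only exist in the complex numbers.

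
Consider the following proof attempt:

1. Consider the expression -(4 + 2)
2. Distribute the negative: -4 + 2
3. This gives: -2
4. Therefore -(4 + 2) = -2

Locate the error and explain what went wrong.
Step 2: Distribute the negative: -4 + 2

Step 2 incorrectly distributes the negative sign. The correct distribution is -(4 + 2) = -4 - 2 = -6. The negative must be applied to both terms, not just the first. The error treats -(4 + 2) as -4 + 2, which equals -2 instead of -6.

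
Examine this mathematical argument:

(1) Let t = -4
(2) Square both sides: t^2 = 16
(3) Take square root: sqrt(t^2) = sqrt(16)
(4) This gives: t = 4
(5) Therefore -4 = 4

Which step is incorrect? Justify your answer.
Step 4: This gives: t = 4

Step 4 incorrectly states that sqrt(t^2) = t. The correct identity is sqrt(t^2) = |t|. Since t = -4 < 0, we have sqrt(t^2) = |-4| = 4, not t = -4.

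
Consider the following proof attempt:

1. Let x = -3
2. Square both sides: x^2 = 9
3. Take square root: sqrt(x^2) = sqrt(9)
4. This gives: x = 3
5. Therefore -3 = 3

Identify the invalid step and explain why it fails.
Step 4: This gives: x = 3

Step 4 incorrectly states that sqrt(x^2) = x. The correct identity is sqrt(x^2) = |x|. Since x = -3 < 0, we have sqrt(x^2) = |-3| = 3, not x = -3.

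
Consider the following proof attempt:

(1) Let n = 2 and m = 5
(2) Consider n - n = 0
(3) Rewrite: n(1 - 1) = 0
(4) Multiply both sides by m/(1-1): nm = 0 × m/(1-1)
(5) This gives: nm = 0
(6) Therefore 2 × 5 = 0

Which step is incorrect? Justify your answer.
Step 4: Multiply both sides by m/(1-1): nm = 0 × m/(1-1)

Step 4 multiplies both sides by m/(1-1). However, 1-1 = 0, so this is multiplication by m/0, which is undefined. We cannot multiply by an undefined expression.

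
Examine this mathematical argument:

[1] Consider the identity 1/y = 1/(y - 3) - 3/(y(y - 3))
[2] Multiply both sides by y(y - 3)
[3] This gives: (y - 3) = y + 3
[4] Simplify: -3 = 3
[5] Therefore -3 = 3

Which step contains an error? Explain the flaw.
Step 3: This gives: (y - 3) = y + 3

Step 3 makes a sign error when clearing denominators. Multiplying -3/(y(y - 3)) by y(y - 3) gives -3, not +3. The correct result is (y - 3) = y - 3, which is trivially true, not (y - 3) = y + 3. (Step 1 is a valid identity: 1/(y - 3) - 3/(y(y - 3)) = (y - 3)/(y(y - 3)) = 1/y.)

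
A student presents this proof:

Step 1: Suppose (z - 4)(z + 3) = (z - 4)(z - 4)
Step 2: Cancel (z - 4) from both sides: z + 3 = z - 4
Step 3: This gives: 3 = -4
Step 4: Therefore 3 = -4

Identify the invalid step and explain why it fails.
Step 2: Cancel (z - 4) from both sides: z + 3 = z - 4

Step 2 cancels (z - 4) from both sides. This is only valid if (z - 4) ≠ 0, i.e., z ≠ 4. When z = 4, both sides equal zero regardless of the other factors. The correct approach requires considering z = 4 as a separate case.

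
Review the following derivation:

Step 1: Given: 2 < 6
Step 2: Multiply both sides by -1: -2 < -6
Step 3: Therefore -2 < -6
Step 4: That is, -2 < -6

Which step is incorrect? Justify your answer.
Step 2: Multiply both sides by -1: -2 < -6

Step 2 multiplies both sides by -1 but fails to reverse the inequality sign. When multiplying (or dividing) an inequality by a negative number, the direction must be reversed. Since 2 < 6, we should get -2 > -6, i.e., -2 > -6.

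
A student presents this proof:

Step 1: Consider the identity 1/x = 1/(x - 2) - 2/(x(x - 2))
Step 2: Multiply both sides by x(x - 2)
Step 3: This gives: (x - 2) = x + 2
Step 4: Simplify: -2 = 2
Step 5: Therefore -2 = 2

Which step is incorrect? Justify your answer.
Step 3: This gives: (x - 2) = x + 2

Step 3 makes a sign error when clearing denominators. Multiplying -2/(x(x - 2)) by x(x - 2) gives -2, not +2. The correct result is (x - 2) = x - 2, which is trivially true, not (x - 2) = x + 2. (Step 1 is a valid identity: 1/(x - 2) - 2/(x(x - 2)) = (x - 2)/(x(x - 2)) = 1/x.)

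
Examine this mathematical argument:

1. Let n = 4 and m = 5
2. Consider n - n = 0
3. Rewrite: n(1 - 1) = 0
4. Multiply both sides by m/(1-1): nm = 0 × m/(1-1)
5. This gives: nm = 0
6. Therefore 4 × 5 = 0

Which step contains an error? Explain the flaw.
Step 4: Multiply both sides by m/(1-1): nm = 0 × m/(1-1)

Step 4 multiplies both sides by m/(1-1). However, 1-1 = 0, so this is multiplication by m/0, which is undefined. We cannot multiply by an undefined expression.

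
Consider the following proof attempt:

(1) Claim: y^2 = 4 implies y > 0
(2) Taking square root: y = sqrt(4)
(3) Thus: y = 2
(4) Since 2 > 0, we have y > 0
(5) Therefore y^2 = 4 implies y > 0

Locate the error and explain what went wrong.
Step 2: Taking square root: y = sqrt(4)

Step 2 takes the square root and assumes the positive root only. The equation y^2 = 4 actually has two solutions: y = 2 and y = -2. The proof silently assumes y > 0 without justification, then uses this assumption to conclude y > 0, which is circular. The counterexample y = -2 shows the claim is false.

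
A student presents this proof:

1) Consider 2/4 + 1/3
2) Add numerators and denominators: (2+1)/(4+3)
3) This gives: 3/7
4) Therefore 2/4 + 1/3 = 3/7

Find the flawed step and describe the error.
Step 2: Add numerators and denominators: (2+1)/(4+3)

Step 2 incorrectly adds fractions by separately adding numerators and denominators. This is wrong. The correct method requires a common denominator: 2/4 + 1/3 = (2×3 + 1×4)/(4×3) = 10/12 = 5/6. The method used gives 3/7, which is different.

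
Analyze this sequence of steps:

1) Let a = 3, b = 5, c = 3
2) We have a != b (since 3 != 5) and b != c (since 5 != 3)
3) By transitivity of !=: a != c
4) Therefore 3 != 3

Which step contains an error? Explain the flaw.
Step 3: By transitivity of !=: a != c

Step 3 incorrectly applies transitivity to the '!=' relation. Transitivity states: if a R b and b R c, then a R c. However, '!=' is not transitive. Counterexample: 3 != 5 and 5 != 3, but 3 = 3 (both equal 3). Transitivity holds for relations like <, <=, =, but not for !=.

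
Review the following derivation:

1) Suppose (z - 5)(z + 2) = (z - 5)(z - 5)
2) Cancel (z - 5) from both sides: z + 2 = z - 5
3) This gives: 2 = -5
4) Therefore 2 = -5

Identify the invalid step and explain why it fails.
Step 2: Cancel (z - 5) from both sides: z + 2 = z - 5

Step 2 cancels (z - 5) from both sides. This is only valid if (z - 5) ≠ 0, i.e., z ≠ 5. When z = 5, both sides equal zero regardless of the other factors. The correct approach requires considering z = 5 as a separate case.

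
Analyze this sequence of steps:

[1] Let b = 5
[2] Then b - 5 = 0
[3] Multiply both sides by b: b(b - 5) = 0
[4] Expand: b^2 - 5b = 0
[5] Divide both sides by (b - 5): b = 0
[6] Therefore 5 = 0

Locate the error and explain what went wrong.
Step 5: Divide both sides by (b - 5): b = 0

Step 5 divides both sides by (b - 5). However, since b = 5, we have (b - 5) = 0. Division by zero is undefined, making this step invalid.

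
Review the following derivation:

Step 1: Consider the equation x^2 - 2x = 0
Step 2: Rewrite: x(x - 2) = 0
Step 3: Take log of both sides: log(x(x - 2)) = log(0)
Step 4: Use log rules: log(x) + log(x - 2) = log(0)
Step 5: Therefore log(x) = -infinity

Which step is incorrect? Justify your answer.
Step 3: Take log of both sides: log(x(x - 2)) = log(0)

Step 3 takes the logarithm of both sides, resulting in log(0) on the right side. The logarithm is only defined for positive numbers; log(0) is undefined (approaches negative infinity). This operation is invalid.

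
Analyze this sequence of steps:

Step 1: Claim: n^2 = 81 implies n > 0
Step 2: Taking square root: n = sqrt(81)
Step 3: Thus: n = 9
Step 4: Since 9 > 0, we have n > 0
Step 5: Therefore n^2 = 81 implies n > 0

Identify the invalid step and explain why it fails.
Step 2: Taking square root: n = sqrt(81)

Step 2 takes the square root and assumes the positive root only. The equation n^2 = 81 actually has two solutions: n = 9 and n = -9. The proof silently assumes n > 0 without justification, then uses this assumption to conclude n > 0, which is circular. The counterexample n = -9 shows the claim is false.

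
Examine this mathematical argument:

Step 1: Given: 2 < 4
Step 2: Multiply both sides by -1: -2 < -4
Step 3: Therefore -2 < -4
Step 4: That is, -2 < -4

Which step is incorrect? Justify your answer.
Step 2: Multiply both sides by -1: -2 < -4

Step 2 multiplies both sides by -1 but fails to reverse the inequality sign. When multiplying (or dividing) an inequality by a negative number, the direction must be reversed. Since 2 < 4, we should get -2 > -4, i.e., -2 > -4.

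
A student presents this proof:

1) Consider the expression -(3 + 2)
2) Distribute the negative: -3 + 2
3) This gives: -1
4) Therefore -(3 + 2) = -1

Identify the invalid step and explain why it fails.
Step 2: Distribute the negative: -3 + 2

Step 2 incorrectly distributes the negative sign. The correct distribution is -(3 + 2) = -3 - 2 = -5. The negative must be applied to both terms, not just the first. The error treats -(3 + 2) as -3 + 2, which equals -1 instead of -5.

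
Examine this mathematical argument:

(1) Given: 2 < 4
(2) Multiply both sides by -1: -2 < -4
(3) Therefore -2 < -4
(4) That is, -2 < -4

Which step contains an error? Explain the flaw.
Step 2: Multiply both sides by -1: -2 < -4

Step 2 multiplies both sides by -1 but fails to reverse the inequality sign. When multiplying (or dividing) an inequality by a negative number, the direction must be reversed. Since 2 < 4, we should get -2 > -4, i.e., -2 > -4.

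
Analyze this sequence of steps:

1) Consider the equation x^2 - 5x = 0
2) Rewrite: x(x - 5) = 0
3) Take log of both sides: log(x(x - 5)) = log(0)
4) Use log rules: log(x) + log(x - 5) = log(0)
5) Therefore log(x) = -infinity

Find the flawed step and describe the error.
Step 3: Take log of both sides: log(x(x - 5)) = log(0)

Step 3 takes the logarithm of both sides, resulting in log(0) on the right side. The logarithm is only defined for positive numbers; log(0) is undefined (approaches negative infinity). This operation is invalid.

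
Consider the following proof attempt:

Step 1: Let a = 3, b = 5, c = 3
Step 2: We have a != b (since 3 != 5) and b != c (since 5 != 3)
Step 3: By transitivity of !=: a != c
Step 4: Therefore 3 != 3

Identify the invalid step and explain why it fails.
Step 3: By transitivity of !=: a != c

Step 3 incorrectly applies transitivity to the '!=' relation. Transitivity states: if a R b and b R c, then a R c. However, '!=' is not transitive. Counterexample: 3 != 5 and 5 != 3, but 3 = 3 (both equal 3). Transitivity holds for relations like <, <=, =, but not for !=.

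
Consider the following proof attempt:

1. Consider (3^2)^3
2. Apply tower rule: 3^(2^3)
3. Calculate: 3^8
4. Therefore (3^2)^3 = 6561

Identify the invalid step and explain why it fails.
Step 2: Apply tower rule: 3^(2^3)

Step 2 incorrectly states that (a^b)^c = a^(b^c). The correct rule is (a^b)^c = a^(b×c). The actual value is (3^2)^3 = 3^6 = 729, not 3^8 = 6561.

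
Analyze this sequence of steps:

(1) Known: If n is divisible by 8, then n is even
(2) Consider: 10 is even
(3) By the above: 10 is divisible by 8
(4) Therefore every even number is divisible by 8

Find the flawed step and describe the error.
Step 3: By the above: 10 is divisible by 8

Step 3 commits the fallacy of affirming the consequent. The known fact 'divisible by 8 → even' does NOT imply 'even → divisible by 8'. That would be the converse, which is false. For example, 10 is even but 10 ÷ 8 = 1.25, which is not an integer.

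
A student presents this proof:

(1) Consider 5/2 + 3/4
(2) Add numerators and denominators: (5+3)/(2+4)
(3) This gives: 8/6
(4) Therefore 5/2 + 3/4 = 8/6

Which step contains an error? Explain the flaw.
Step 2: Add numerators and denominators: (5+3)/(2+4)

Step 2 incorrectly adds fractions by separately adding numerators and denominators. This is wrong. The correct method requires a common denominator: 5/2 + 3/4 = (5×4 + 3×2)/(2×4) = 26/8 = 13/4. The method used gives 8/6, which is different.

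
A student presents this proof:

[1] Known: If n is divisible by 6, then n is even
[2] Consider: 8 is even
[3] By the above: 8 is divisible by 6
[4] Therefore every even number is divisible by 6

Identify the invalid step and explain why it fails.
Step 3: By the above: 8 is divisible by 6

Step 3 commits the fallacy of affirming the consequent. The known fact 'divisible by 6 → even' does NOT imply 'even → divisible by 6'. That would be the converse, which is false. For example, 8 is even but 8 ÷ 6 = 1.33, which is not an integer.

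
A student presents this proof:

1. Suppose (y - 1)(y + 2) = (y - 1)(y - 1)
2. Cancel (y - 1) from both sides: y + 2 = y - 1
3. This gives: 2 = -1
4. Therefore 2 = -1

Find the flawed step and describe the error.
Step 2: Cancel (y - 1) from both sides: y + 2 = y - 1

Step 2 cancels (y - 1) from both sides. This is only valid if (y - 1) ≠ 0, i.e., y ≠ 1. When y = 1, both sides equal zero regardless of the other factors. The correct approach requires considering y = 1 as a separate case.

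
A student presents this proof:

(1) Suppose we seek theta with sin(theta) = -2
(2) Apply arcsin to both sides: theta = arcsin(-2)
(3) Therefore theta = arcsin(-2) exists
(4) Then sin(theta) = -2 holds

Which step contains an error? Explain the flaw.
Step 2: Apply arcsin to both sides: theta = arcsin(-2)

Step 2 applies arcsin to -2. However, arcsin(x) is only defined for x in [-1, 1] because sin(theta) can only produce values in that range. Since |-2| > 1, arcsin(-2) is undefined. There is no angle whose sine equals -2.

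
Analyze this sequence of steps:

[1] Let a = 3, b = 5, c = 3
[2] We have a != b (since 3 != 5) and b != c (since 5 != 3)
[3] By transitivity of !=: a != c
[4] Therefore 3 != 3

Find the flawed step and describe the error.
Step 3: By transitivity of !=: a != c

Step 3 incorrectly applies transitivity to the '!=' relation. Transitivity states: if a R b and b R c, then a R c. However, '!=' is not transitive. Counterexample: 3 != 5 and 5 != 3, but 3 = 3 (both equal 3). Transitivity holds for relations like <, <=, =, but not for !=.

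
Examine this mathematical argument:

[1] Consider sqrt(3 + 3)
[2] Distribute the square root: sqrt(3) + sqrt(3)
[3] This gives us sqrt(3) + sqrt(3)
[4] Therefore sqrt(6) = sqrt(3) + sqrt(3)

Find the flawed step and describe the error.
Step 2: Distribute the square root: sqrt(3) + sqrt(3)

Step 2 incorrectly 'distributes' the square root over addition. The square root function does not distribute: sqrt(a + b) ≠ sqrt(a) + sqrt(b). In fact, sqrt(3 + 3) = sqrt(6) ≈ 2.4495, while sqrt(3) + sqrt(3) ≈ 3.4641.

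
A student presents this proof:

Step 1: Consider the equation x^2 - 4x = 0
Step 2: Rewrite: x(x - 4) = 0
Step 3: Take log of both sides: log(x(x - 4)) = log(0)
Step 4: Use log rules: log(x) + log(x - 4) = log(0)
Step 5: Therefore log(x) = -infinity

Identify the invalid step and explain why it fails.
Step 3: Take log of both sides: log(x(x - 4)) = log(0)

Step 3 takes the logarithm of both sides, resulting in log(0) on the right side. The logarithm is only defined for positive numbers; log(0) is undefined (approaches negative infinity). This operation is invalid.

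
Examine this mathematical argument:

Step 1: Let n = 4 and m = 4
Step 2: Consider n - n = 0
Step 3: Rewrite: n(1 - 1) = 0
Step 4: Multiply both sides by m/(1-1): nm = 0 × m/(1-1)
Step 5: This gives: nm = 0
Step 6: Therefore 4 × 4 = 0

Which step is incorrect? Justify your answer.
Step 4: Multiply both sides by m/(1-1): nm = 0 × m/(1-1)

Step 4 multiplies both sides by m/(1-1). However, 1-1 = 0, so this is multiplication by m/0, which is undefined. We cannot multiply by an undefined expression.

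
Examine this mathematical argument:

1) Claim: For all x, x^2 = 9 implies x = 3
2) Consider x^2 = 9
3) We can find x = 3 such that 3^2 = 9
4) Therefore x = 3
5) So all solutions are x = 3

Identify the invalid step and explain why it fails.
Step 4: Therefore x = 3

Step 4 incorrectly concludes that x = 3 is the only solution. The proof shows that x = 3 is A solution (existence), but does not show it is the ONLY solution (uniqueness). In fact, x = -3 is also a solution since (-3)^2 = 9. Finding one solution doesn't prove there are no others.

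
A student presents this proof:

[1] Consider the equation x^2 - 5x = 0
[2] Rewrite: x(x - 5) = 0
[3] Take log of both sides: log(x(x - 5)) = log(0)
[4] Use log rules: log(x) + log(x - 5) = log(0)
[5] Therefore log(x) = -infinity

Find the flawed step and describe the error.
Step 3: Take log of both sides: log(x(x - 5)) = log(0)

Step 3 takes the logarithm of both sides, resulting in log(0) on the right side. The logarithm is only defined for positive numbers; log(0) is undefined (approaches negative infinity). This operation is invalid.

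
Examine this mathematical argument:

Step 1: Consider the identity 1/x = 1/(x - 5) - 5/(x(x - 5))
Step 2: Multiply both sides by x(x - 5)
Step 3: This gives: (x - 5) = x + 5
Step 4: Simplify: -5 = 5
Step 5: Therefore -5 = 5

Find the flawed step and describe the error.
Step 3: This gives: (x - 5) = x + 5

Step 3 makes a sign error when clearing denominators. Multiplying -5/(x(x - 5)) by x(x - 5) gives -5, not +5. The correct result is (x - 5) = x - 5, which is trivially true, not (x - 5) = x + 5. (Step 1 is a valid identity: 1/(x - 5) - 5/(x(x - 5)) = (x - 5)/(x(x - 5)) = 1/x.)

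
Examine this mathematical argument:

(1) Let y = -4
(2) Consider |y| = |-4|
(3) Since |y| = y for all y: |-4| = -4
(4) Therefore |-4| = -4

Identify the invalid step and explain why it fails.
Step 3: Since |y| = y for all y: |-4| = -4

Step 3 incorrectly states that |y| = y for all y. The correct definition is |y| = y when y >= 0, and |y| = -y when y < 0. Since -4 < 0, we have |-4| = -(-4) = 4, not -4.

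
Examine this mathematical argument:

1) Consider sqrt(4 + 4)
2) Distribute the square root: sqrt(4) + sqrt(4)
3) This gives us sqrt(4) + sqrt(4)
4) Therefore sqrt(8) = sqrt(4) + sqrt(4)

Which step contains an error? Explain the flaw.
Step 2: Distribute the square root: sqrt(4) + sqrt(4)

Step 2 incorrectly 'distributes' the square root over addition. The square root function does not distribute: sqrt(a + b) ≠ sqrt(a) + sqrt(b). In fact, sqrt(4 + 4) = sqrt(8) ≈ 2.8284, while sqrt(4) + sqrt(4) ≈ 4.0000.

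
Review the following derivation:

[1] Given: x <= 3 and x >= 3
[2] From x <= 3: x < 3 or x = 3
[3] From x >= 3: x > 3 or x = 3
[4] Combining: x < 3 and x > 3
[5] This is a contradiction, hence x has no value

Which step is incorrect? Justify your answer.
Step 4: Combining: x < 3 and x > 3

Step 4 incorrectly combines the conditions. From x <= 3 and x >= 3, the intersection is x = 3. The error treats the 'or' cases as 'and' requirements. The correct conclusion is that x = 3 is the unique solution, not that no solution exists.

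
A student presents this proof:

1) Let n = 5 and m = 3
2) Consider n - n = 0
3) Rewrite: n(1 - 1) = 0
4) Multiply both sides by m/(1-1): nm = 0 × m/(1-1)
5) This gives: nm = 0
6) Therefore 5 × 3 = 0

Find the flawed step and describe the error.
Step 4: Multiply both sides by m/(1-1): nm = 0 × m/(1-1)

Step 4 multiplies both sides by m/(1-1). However, 1-1 = 0, so this is multiplication by m/0, which is undefined. We cannot multiply by an undefined expression.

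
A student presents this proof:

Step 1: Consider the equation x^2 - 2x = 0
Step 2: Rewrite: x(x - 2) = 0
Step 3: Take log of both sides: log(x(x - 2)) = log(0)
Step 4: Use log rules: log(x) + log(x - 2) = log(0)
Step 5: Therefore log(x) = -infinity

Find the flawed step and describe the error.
Step 3: Take log of both sides: log(x(x - 2)) = log(0)

Step 3 takes the logarithm of both sides, resulting in log(0) on the right side. The logarithm is only defined for positive numbers; log(0) is undefined (approaches negative infinity). This operation is invalid.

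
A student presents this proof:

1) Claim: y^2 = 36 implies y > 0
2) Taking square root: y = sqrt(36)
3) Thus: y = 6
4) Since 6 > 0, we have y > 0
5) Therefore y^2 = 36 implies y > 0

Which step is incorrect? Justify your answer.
Step 2: Taking square root: y = sqrt(36)

Step 2 takes the square root and assumes the positive root only. The equation y^2 = 36 actually has two solutions: y = 6 and y = -6. The proof silently assumes y > 0 without justification, then uses this assumption to conclude y > 0, which is circular. The counterexample y = -6 shows the claim is false.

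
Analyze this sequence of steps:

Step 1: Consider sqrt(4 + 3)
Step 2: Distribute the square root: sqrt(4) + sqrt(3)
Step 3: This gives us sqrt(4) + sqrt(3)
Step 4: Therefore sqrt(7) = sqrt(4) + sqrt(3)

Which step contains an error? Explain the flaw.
Step 2: Distribute the square root: sqrt(4) + sqrt(3)

Step 2 incorrectly 'distributes' the square root over addition. The square root function does not distribute: sqrt(a + b) ≠ sqrt(a) + sqrt(b). In fact, sqrt(4 + 3) = sqrt(7) ≈ 2.6458, while sqrt(4) + sqrt(3) ≈ 3.7321.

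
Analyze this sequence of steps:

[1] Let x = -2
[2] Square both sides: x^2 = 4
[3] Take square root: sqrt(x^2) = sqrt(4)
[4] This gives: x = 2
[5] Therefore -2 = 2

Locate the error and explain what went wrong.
Step 4: This gives: x = 2

Step 4 incorrectly states that sqrt(x^2) = x. The correct identity is sqrt(x^2) = |x|. Since x = -2 < 0, we have sqrt(x^2) = |-2| = 2, not x = -2.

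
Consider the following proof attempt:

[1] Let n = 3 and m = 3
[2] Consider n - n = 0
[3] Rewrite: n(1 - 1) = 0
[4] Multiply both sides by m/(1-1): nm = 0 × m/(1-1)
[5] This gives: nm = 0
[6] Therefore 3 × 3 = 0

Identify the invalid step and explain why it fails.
Step 4: Multiply both sides by m/(1-1): nm = 0 × m/(1-1)

Step 4 multiplies both sides by m/(1-1). However, 1-1 = 0, so this is multiplication by m/0, which is undefined. We cannot multiply by an undefined expression.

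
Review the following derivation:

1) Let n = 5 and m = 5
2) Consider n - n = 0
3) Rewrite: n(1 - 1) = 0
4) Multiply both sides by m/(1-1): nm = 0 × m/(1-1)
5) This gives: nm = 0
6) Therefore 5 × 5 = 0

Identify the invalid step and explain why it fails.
Step 4: Multiply both sides by m/(1-1): nm = 0 × m/(1-1)

Step 4 multiplies both sides by m/(1-1). However, 1-1 = 0, so this is multiplication by m/0, which is undefined. We cannot multiply by an undefined expression.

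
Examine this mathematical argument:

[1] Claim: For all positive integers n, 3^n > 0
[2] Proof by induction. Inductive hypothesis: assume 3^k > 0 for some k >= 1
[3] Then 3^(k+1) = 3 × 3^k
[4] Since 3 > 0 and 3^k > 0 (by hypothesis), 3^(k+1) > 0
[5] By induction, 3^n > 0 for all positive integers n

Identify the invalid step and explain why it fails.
Step 5: By induction, 3^n > 0 for all positive integers n

Step 5 concludes the proof by induction, but no base case was ever established. A valid induction proof requires: (1) a base case proving 3^1 > 0, and (2) an inductive step showing IF 3^k > 0 THEN 3^(k+1) > 0. Steps 2-4 correctly establish the inductive step, but without the base case the conclusion in step 5 does not follow.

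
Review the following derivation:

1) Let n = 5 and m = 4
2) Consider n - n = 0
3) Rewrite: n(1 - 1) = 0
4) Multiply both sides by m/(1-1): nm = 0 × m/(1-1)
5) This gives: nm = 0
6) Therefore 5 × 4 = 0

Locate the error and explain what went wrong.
Step 4: Multiply both sides by m/(1-1): nm = 0 × m/(1-1)

Step 4 multiplies both sides by m/(1-1). However, 1-1 = 0, so this is multiplication by m/0, which is undefined. We cannot multiply by an undefined expression.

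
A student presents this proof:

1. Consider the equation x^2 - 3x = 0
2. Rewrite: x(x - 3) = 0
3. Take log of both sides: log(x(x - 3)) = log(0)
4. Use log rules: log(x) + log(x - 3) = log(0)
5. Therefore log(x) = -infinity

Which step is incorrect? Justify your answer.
Step 3: Take log of both sides: log(x(x - 3)) = log(0)

Step 3 takes the logarithm of both sides, resulting in log(0) on the right side. The logarithm is only defined for positive numbers; log(0) is undefined (approaches negative infinity). This operation is invalid.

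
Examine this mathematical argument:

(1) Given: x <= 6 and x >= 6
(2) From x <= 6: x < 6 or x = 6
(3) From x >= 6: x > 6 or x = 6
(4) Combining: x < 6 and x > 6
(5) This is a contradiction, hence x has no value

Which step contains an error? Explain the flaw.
Step 4: Combining: x < 6 and x > 6

Step 4 incorrectly combines the conditions. From x <= 6 and x >= 6, the intersection is x = 6. The error treats the 'or' cases as 'and' requirements. The correct conclusion is that x = 6 is the unique solution, not that no solution exists.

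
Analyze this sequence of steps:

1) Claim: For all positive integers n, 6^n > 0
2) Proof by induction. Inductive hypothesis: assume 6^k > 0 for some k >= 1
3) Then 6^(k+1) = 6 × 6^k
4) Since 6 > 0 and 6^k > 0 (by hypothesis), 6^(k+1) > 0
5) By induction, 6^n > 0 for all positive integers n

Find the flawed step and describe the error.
Step 5: By induction, 6^n > 0 for all positive integers n

Step 5 concludes the proof by induction, but no base case was ever established. A valid induction proof requires: (1) a base case proving 6^1 > 0, and (2) an inductive step showing IF 6^k > 0 THEN 6^(k+1) > 0. Steps 2-4 correctly establish the inductive step, but without the base case the conclusion in step 5 does not follow.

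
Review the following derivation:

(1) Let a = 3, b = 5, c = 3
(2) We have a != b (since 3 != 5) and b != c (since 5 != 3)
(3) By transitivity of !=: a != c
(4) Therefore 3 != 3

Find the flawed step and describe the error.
Step 3: By transitivity of !=: a != c

Step 3 incorrectly applies transitivity to the '!=' relation. Transitivity states: if a R b and b R c, then a R c. However, '!=' is not transitive. Counterexample: 3 != 5 and 5 != 3, but 3 = 3 (both equal 3). Transitivity holds for relations like <, <=, =, but not for !=.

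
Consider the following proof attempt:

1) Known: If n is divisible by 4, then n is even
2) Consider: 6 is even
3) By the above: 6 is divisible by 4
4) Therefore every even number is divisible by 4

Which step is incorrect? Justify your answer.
Step 3: By the above: 6 is divisible by 4

Step 3 commits the fallacy of affirming the consequent. The known fact 'divisible by 4 → even' does NOT imply 'even → divisible by 4'. That would be the converse, which is false. For example, 6 is even but 6 ÷ 4 = 1.50, which is not an integer.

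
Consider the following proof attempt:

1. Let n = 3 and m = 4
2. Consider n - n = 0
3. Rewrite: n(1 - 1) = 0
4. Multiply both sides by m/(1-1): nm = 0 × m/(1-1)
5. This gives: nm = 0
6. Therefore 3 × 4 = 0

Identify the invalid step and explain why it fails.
Step 4: Multiply both sides by m/(1-1): nm = 0 × m/(1-1)

Step 4 multiplies both sides by m/(1-1). However, 1-1 = 0, so this is multiplication by m/0, which is undefined. We cannot multiply by an undefined expression.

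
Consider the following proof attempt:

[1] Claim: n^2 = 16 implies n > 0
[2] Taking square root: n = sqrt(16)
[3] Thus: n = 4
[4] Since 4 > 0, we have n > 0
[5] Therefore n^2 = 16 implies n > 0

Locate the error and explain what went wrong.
Step 2: Taking square root: n = sqrt(16)

Step 2 takes the square root and assumes the positive root only. The equation n^2 = 16 actually has two solutions: n = 4 and n = -4. The proof silently assumes n > 0 without justification, then uses this assumption to conclude n > 0, which is circular. The counterexample n = -4 shows the claim is false.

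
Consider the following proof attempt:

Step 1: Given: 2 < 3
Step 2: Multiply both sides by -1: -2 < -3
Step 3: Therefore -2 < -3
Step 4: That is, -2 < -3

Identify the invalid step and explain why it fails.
Step 2: Multiply both sides by -1: -2 < -3

Step 2 multiplies both sides by -1 but fails to reverse the inequality sign. When multiplying (or dividing) an inequality by a negative number, the direction must be reversed. Since 2 < 3, we should get -2 > -3, i.e., -2 > -3.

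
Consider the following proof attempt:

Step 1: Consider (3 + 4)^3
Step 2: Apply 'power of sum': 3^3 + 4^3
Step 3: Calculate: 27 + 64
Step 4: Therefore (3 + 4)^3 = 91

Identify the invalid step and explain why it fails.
Step 2: Apply 'power of sum': 3^3 + 4^3

Step 2 incorrectly applies a non-existent rule '(a+b)^n = a^n + b^n'. This is false in general. The correct expansion uses the binomial theorem. The actual value is (3 + 4)^3 = 7^3 = 343, not 91.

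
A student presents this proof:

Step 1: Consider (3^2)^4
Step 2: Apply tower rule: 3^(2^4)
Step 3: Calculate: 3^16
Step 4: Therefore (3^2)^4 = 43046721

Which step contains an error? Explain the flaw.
Step 2: Apply tower rule: 3^(2^4)

Step 2 incorrectly states that (a^b)^c = a^(b^c). The correct rule is (a^b)^c = a^(b×c). The actual value is (3^2)^4 = 3^8 = 6561, not 3^16 = 43046721.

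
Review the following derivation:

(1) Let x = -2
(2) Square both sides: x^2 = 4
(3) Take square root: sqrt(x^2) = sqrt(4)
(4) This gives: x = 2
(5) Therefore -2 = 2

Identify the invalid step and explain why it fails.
Step 4: This gives: x = 2

Step 4 incorrectly states that sqrt(x^2) = x. The correct identity is sqrt(x^2) = |x|. Since x = -2 < 0, we have sqrt(x^2) = |-2| = 2, not x = -2.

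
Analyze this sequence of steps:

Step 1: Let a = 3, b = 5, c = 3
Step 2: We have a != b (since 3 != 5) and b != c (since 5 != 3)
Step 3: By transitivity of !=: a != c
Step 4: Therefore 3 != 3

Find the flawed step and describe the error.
Step 3: By transitivity of !=: a != c

Step 3 incorrectly applies transitivity to the '!=' relation. Transitivity states: if a R b and b R c, then a R c. However, '!=' is not transitive. Counterexample: 3 != 5 and 5 != 3, but 3 = 3 (both equal 3). Transitivity holds for relations like <, <=, =, but not for !=.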